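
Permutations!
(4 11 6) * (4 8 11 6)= (4 6 8 11)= [0, 1, 2, 3, 6, 5, 8, 7, 11, 9, 10, 4]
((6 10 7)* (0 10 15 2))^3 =((0 10 7 6 15 2))^3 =(0 6)(2 7)(10 15)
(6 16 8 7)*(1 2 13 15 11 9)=(1 2 13 15 11 9)(6 16 8 7)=[0, 2, 13, 3, 4, 5, 16, 6, 7, 1, 10, 9, 12, 15, 14, 11, 8]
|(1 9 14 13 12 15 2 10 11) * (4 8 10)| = |(1 9 14 13 12 15 2 4 8 10 11)| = 11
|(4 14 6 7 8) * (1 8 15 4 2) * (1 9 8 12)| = 30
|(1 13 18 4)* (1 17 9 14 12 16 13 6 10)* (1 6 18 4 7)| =|(1 18 7)(4 17 9 14 12 16 13)(6 10)| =42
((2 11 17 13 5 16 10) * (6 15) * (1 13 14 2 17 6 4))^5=(1 17 15 16 11 13 14 4 10 6 5 2)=((1 13 5 16 10 17 14 2 11 6 15 4))^5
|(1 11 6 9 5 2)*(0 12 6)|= 8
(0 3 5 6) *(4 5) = (0 3 4 5 6) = [3, 1, 2, 4, 5, 6, 0]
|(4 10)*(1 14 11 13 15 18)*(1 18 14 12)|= 4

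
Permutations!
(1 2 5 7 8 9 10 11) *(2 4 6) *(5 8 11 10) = (1 4 6 2 8 9 5 7 11) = [0, 4, 8, 3, 6, 7, 2, 11, 9, 5, 10, 1]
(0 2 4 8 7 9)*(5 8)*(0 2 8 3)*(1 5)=(0 8 7 9 2 4 1 5 3)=[8, 5, 4, 0, 1, 3, 6, 9, 7, 2]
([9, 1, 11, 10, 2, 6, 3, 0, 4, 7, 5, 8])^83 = [7, 1, 4, 6, 8, 10, 5, 9, 11, 0, 3, 2]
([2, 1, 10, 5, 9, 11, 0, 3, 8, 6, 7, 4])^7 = (0 4 3 2 9 5 10 6 11 7)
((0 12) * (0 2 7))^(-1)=((0 12 2 7))^(-1)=(0 7 2 12)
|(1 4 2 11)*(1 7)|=5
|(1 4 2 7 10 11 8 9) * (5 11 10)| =8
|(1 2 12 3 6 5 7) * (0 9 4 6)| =|(0 9 4 6 5 7 1 2 12 3)| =10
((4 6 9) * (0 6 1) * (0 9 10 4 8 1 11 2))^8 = ((0 6 10 4 11 2)(1 9 8))^8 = (0 10 11)(1 8 9)(2 6 4)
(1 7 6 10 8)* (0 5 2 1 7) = (0 5 2 1)(6 10 8 7) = [5, 0, 1, 3, 4, 2, 10, 6, 7, 9, 8]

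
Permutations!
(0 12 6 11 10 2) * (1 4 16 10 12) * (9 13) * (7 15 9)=(0 1 4 16 10 2)(6 11 12)(7 15 9 13)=[1, 4, 0, 3, 16, 5, 11, 15, 8, 13, 2, 12, 6, 7, 14, 9, 10]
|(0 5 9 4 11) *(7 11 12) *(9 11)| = |(0 5 11)(4 12 7 9)| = 12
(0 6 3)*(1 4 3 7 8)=[6, 4, 2, 0, 3, 5, 7, 8, 1]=(0 6 7 8 1 4 3)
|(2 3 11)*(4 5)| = |(2 3 11)(4 5)| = 6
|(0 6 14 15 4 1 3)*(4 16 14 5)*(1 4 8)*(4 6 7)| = |(0 7 4 6 5 8 1 3)(14 15 16)| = 24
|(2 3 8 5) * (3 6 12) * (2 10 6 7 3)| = 8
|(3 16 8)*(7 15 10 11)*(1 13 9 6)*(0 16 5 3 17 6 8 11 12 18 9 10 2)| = |(0 16 11 7 15 2)(1 13 10 12 18 9 8 17 6)(3 5)| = 18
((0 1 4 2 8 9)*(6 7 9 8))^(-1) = ((0 1 4 2 6 7 9))^(-1) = (0 9 7 6 2 4 1)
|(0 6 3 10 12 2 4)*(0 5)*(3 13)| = 9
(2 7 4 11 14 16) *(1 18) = (1 18)(2 7 4 11 14 16) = [0, 18, 7, 3, 11, 5, 6, 4, 8, 9, 10, 14, 12, 13, 16, 15, 2, 17, 1]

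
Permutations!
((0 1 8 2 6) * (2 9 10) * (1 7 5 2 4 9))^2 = ((0 7 5 2 6)(1 8)(4 9 10))^2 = (0 5 6 7 2)(4 10 9)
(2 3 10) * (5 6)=[0, 1, 3, 10, 4, 6, 5, 7, 8, 9, 2]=(2 3 10)(5 6)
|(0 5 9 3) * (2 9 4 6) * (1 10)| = |(0 5 4 6 2 9 3)(1 10)| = 14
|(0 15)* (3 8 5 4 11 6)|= |(0 15)(3 8 5 4 11 6)|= 6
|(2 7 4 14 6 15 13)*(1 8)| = |(1 8)(2 7 4 14 6 15 13)| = 14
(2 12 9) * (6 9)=(2 12 6 9)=[0, 1, 12, 3, 4, 5, 9, 7, 8, 2, 10, 11, 6]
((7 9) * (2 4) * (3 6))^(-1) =((2 4)(3 6)(7 9))^(-1) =(2 4)(3 6)(7 9)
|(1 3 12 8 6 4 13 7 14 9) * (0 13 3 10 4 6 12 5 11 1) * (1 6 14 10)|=|(0 13 7 10 4 3 5 11 6 14 9)(8 12)|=22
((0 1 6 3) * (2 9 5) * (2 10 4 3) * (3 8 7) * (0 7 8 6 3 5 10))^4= ((0 1 3 7 5)(2 9 10 4 6))^4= (0 5 7 3 1)(2 6 4 10 9)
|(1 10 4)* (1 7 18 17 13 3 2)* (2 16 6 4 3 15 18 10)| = 12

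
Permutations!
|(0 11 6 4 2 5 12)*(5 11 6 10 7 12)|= |(0 6 4 2 11 10 7 12)|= 8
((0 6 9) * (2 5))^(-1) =((0 6 9)(2 5))^(-1) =(0 9 6)(2 5)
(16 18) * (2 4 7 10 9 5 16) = (2 4 7 10 9 5 16 18) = [0, 1, 4, 3, 7, 16, 6, 10, 8, 5, 9, 11, 12, 13, 14, 15, 18, 17, 2]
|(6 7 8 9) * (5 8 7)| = 4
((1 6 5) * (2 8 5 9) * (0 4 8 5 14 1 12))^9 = (0 12 5 2 9 6 1 14 8 4)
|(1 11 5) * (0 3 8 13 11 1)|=|(0 3 8 13 11 5)|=6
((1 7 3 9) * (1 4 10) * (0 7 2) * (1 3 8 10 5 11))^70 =(0 3 11 7 9 1 8 4 2 10 5)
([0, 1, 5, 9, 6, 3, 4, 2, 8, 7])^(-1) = (2 7 9 3 5)(4 6)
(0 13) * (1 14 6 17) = [13, 14, 2, 3, 4, 5, 17, 7, 8, 9, 10, 11, 12, 0, 6, 15, 16, 1] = (0 13)(1 14 6 17)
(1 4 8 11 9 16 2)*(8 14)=(1 4 14 8 11 9 16 2)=[0, 4, 1, 3, 14, 5, 6, 7, 11, 16, 10, 9, 12, 13, 8, 15, 2]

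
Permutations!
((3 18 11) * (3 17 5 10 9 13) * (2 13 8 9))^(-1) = (2 10 5 17 11 18 3 13)(8 9)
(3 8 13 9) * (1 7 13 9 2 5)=(1 7 13 2 5)(3 8 9)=[0, 7, 5, 8, 4, 1, 6, 13, 9, 3, 10, 11, 12, 2]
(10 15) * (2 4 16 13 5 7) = [0, 1, 4, 3, 16, 7, 6, 2, 8, 9, 15, 11, 12, 5, 14, 10, 13] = (2 4 16 13 5 7)(10 15)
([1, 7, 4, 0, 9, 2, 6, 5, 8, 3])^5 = [4, 9, 1, 2, 7, 0, 6, 3, 8, 5]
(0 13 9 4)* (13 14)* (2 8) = (0 14 13 9 4)(2 8) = [14, 1, 8, 3, 0, 5, 6, 7, 2, 4, 10, 11, 12, 9, 13]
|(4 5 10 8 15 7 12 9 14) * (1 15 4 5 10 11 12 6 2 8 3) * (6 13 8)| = |(1 15 7 13 8 4 10 3)(2 6)(5 11 12 9 14)| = 40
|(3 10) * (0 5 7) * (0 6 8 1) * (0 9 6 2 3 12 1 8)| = |(0 5 7 2 3 10 12 1 9 6)| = 10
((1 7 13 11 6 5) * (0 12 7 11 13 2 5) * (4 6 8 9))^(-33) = (13)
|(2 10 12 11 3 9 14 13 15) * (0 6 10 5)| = 12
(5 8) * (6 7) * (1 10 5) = (1 10 5 8)(6 7) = [0, 10, 2, 3, 4, 8, 7, 6, 1, 9, 5]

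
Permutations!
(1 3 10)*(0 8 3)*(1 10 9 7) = (10)(0 8 3 9 7 1) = [8, 0, 2, 9, 4, 5, 6, 1, 3, 7, 10]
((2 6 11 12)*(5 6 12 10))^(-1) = (2 12)(5 10 11 6)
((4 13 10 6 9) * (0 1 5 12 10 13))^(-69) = (13)(0 12 9 1 10 4 5 6)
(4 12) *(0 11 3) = [11, 1, 2, 0, 12, 5, 6, 7, 8, 9, 10, 3, 4] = (0 11 3)(4 12)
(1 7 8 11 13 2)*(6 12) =[0, 7, 1, 3, 4, 5, 12, 8, 11, 9, 10, 13, 6, 2] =(1 7 8 11 13 2)(6 12)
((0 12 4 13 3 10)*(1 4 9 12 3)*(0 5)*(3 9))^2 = ((0 9 12 3 10 5)(1 4 13))^2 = (0 12 10)(1 13 4)(3 5 9)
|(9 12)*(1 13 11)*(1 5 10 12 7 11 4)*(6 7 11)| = 30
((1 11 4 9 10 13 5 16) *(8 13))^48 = ((1 11 4 9 10 8 13 5 16))^48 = (1 9 13)(4 8 16)(5 11 10)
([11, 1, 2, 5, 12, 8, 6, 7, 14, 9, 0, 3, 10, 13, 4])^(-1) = (0 10 12 4 14 8 5 3 11)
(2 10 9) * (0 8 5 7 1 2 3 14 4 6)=(0 8 5 7 1 2 10 9 3 14 4 6)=[8, 2, 10, 14, 6, 7, 0, 1, 5, 3, 9, 11, 12, 13, 4]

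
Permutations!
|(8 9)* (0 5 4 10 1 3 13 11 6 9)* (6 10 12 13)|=12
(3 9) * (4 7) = (3 9)(4 7) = [0, 1, 2, 9, 7, 5, 6, 4, 8, 3]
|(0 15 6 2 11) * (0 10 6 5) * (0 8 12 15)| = |(2 11 10 6)(5 8 12 15)| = 4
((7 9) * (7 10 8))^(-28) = (10)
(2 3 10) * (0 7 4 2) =(0 7 4 2 3 10) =[7, 1, 3, 10, 2, 5, 6, 4, 8, 9, 0]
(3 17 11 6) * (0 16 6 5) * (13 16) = [13, 1, 2, 17, 4, 0, 3, 7, 8, 9, 10, 5, 12, 16, 14, 15, 6, 11] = (0 13 16 6 3 17 11 5)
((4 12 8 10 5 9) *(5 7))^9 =(4 8 7 9 12 10 5)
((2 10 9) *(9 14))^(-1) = (2 9 14 10)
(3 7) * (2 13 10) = (2 13 10)(3 7) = [0, 1, 13, 7, 4, 5, 6, 3, 8, 9, 2, 11, 12, 10]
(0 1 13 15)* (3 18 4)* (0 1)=(1 13 15)(3 18 4)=[0, 13, 2, 18, 3, 5, 6, 7, 8, 9, 10, 11, 12, 15, 14, 1, 16, 17, 4]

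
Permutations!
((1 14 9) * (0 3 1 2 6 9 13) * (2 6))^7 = (0 1 13 3 14)(6 9)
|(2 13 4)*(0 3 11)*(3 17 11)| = 3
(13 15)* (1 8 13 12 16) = (1 8 13 15 12 16) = [0, 8, 2, 3, 4, 5, 6, 7, 13, 9, 10, 11, 16, 15, 14, 12, 1]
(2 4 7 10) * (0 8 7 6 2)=(0 8 7 10)(2 4 6)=[8, 1, 4, 3, 6, 5, 2, 10, 7, 9, 0]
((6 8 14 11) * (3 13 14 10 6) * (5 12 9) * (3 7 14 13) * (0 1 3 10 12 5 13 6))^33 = (14)(0 1 3 10)(6 9 8 13 12)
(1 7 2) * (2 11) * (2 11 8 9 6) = [0, 7, 1, 3, 4, 5, 2, 8, 9, 6, 10, 11] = (11)(1 7 8 9 6 2)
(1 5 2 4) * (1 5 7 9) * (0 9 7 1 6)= (0 9 6)(2 4 5)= [9, 1, 4, 3, 5, 2, 0, 7, 8, 6]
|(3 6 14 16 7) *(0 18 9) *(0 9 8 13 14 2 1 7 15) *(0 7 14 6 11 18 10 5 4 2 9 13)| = |(0 10 5 4 2 1 14 16 15 7 3 11 18 8)(6 9 13)| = 42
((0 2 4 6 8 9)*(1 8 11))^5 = (0 1 4 9 11 2 8 6)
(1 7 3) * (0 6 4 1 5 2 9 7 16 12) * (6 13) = [13, 16, 9, 5, 1, 2, 4, 3, 8, 7, 10, 11, 0, 6, 14, 15, 12] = (0 13 6 4 1 16 12)(2 9 7 3 5)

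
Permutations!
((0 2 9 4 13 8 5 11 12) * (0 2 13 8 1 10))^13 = ((0 13 1 10)(2 9 4 8 5 11 12))^13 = (0 13 1 10)(2 12 11 5 8 4 9)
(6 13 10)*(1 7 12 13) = (1 7 12 13 10 6) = [0, 7, 2, 3, 4, 5, 1, 12, 8, 9, 6, 11, 13, 10]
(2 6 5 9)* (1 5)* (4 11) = (1 5 9 2 6)(4 11) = [0, 5, 6, 3, 11, 9, 1, 7, 8, 2, 10, 4]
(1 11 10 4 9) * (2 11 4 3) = (1 4 9)(2 11 10 3) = [0, 4, 11, 2, 9, 5, 6, 7, 8, 1, 3, 10]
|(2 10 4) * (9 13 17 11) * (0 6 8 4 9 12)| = 11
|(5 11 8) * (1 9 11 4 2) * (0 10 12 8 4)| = 5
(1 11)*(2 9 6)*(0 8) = (0 8)(1 11)(2 9 6) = [8, 11, 9, 3, 4, 5, 2, 7, 0, 6, 10, 1]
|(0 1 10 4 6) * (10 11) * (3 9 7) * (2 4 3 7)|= |(0 1 11 10 3 9 2 4 6)|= 9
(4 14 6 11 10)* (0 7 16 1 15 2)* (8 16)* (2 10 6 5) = (0 7 8 16 1 15 10 4 14 5 2)(6 11) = [7, 15, 0, 3, 14, 2, 11, 8, 16, 9, 4, 6, 12, 13, 5, 10, 1]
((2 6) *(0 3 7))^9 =(7)(2 6)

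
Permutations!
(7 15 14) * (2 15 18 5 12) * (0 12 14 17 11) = (0 12 2 15 17 11)(5 14 7 18) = [12, 1, 15, 3, 4, 14, 6, 18, 8, 9, 10, 0, 2, 13, 7, 17, 16, 11, 5]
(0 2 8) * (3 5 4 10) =(0 2 8)(3 5 4 10) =[2, 1, 8, 5, 10, 4, 6, 7, 0, 9, 3]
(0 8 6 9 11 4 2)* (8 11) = [11, 1, 0, 3, 2, 5, 9, 7, 6, 8, 10, 4] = (0 11 4 2)(6 9 8)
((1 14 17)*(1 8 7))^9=((1 14 17 8 7))^9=(1 7 8 17 14)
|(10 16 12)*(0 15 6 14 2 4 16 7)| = |(0 15 6 14 2 4 16 12 10 7)| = 10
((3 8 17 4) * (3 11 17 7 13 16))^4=((3 8 7 13 16)(4 11 17))^4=(3 16 13 7 8)(4 11 17)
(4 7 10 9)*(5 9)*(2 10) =[0, 1, 10, 3, 7, 9, 6, 2, 8, 4, 5] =(2 10 5 9 4 7)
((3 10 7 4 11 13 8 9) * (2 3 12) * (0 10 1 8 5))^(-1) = ((0 10 7 4 11 13 5)(1 8 9 12 2 3))^(-1) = (0 5 13 11 4 7 10)(1 3 2 12 9 8)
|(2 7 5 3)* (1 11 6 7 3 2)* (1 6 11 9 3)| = |(11)(1 9 3 6 7 5 2)| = 7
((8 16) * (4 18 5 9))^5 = (4 18 5 9)(8 16)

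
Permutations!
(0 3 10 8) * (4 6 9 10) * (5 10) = (0 3 4 6 9 5 10 8) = [3, 1, 2, 4, 6, 10, 9, 7, 0, 5, 8]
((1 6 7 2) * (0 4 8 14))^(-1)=((0 4 8 14)(1 6 7 2))^(-1)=(0 14 8 4)(1 2 7 6)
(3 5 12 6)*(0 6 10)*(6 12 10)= (0 12 6 3 5 10)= [12, 1, 2, 5, 4, 10, 3, 7, 8, 9, 0, 11, 6]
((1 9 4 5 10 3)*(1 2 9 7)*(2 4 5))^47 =((1 7)(2 9 5 10 3 4))^47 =(1 7)(2 4 3 10 5 9)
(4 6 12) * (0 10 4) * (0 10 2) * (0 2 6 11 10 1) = (0 6 12 1)(4 11 10) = [6, 0, 2, 3, 11, 5, 12, 7, 8, 9, 4, 10, 1]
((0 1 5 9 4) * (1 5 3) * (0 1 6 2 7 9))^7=(9)(0 5)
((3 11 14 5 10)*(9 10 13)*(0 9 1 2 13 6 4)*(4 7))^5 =((0 9 10 3 11 14 5 6 7 4)(1 2 13))^5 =(0 14)(1 13 2)(3 7)(4 11)(5 9)(6 10)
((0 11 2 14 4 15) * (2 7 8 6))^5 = (0 2 11 14 7 4 8 15 6)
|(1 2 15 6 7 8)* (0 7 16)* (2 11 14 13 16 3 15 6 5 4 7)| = 14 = |(0 2 6 3 15 5 4 7 8 1 11 14 13 16)|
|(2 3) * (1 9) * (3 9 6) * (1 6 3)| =|(1 3 2 9 6)| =5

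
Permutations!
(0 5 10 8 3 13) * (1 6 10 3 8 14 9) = (0 5 3 13)(1 6 10 14 9) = [5, 6, 2, 13, 4, 3, 10, 7, 8, 1, 14, 11, 12, 0, 9]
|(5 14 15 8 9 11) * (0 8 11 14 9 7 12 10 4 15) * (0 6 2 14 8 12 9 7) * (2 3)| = 20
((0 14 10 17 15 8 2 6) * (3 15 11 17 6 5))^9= (0 14 10 6)(2 8 15 3 5)(11 17)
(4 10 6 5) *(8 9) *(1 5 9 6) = [0, 5, 2, 3, 10, 4, 9, 7, 6, 8, 1] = (1 5 4 10)(6 9 8)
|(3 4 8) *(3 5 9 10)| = |(3 4 8 5 9 10)| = 6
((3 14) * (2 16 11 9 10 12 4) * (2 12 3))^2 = (2 11 10 14 16 9 3) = ((2 16 11 9 10 3 14)(4 12))^2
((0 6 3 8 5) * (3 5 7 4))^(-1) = (0 5 6)(3 4 7 8)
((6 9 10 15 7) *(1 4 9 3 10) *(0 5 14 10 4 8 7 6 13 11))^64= (0 9 14 8 15 13 3)(1 10 7 6 11 4 5)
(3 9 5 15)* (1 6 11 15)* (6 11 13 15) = (1 11 6 13 15 3 9 5) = [0, 11, 2, 9, 4, 1, 13, 7, 8, 5, 10, 6, 12, 15, 14, 3]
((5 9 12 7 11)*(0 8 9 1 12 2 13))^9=(0 13 2 9 8)(1 5 11 7 12)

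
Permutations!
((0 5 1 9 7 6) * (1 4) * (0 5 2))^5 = ((0 2)(1 9 7 6 5 4))^5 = (0 2)(1 4 5 6 7 9)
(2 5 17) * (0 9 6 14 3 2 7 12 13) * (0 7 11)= (0 9 6 14 3 2 5 17 11)(7 12 13)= [9, 1, 5, 2, 4, 17, 14, 12, 8, 6, 10, 0, 13, 7, 3, 15, 16, 11]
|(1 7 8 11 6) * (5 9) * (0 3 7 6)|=10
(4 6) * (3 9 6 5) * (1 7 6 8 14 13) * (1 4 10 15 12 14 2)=(1 7 6 10 15 12 14 13 4 5 3 9 8 2)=[0, 7, 1, 9, 5, 3, 10, 6, 2, 8, 15, 11, 14, 4, 13, 12]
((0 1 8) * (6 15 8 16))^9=(0 6)(1 15)(8 16)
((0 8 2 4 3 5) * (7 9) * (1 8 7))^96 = ((0 7 9 1 8 2 4 3 5))^96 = (0 4 1)(2 9 5)(3 8 7)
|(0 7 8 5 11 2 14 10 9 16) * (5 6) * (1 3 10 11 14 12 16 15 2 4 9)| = |(0 7 8 6 5 14 11 4 9 15 2 12 16)(1 3 10)| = 39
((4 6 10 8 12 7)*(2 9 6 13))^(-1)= ((2 9 6 10 8 12 7 4 13))^(-1)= (2 13 4 7 12 8 10 6 9)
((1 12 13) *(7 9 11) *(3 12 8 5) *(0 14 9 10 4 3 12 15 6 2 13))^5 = (0 10 2 12 7 6 5 11 15 8 9 3 1 14 4 13)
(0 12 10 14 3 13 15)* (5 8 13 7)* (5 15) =[12, 1, 2, 7, 4, 8, 6, 15, 13, 9, 14, 11, 10, 5, 3, 0] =(0 12 10 14 3 7 15)(5 8 13)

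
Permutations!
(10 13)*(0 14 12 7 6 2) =(0 14 12 7 6 2)(10 13) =[14, 1, 0, 3, 4, 5, 2, 6, 8, 9, 13, 11, 7, 10, 12]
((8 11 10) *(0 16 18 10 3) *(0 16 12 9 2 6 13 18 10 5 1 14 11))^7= ((0 12 9 2 6 13 18 5 1 14 11 3 16 10 8))^7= (0 5 8 18 10 13 16 6 3 2 11 9 14 12 1)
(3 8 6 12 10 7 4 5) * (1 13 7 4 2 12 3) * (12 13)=[0, 12, 13, 8, 5, 1, 3, 2, 6, 9, 4, 11, 10, 7]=(1 12 10 4 5)(2 13 7)(3 8 6)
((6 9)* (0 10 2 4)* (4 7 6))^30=((0 10 2 7 6 9 4))^30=(0 2 6 4 10 7 9)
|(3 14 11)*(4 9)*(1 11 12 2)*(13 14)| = 14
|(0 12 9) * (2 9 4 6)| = |(0 12 4 6 2 9)| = 6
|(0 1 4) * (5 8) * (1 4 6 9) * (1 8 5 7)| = |(0 4)(1 6 9 8 7)| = 10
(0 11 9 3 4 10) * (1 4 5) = (0 11 9 3 5 1 4 10) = [11, 4, 2, 5, 10, 1, 6, 7, 8, 3, 0, 9]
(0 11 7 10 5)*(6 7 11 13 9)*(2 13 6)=(0 6 7 10 5)(2 13 9)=[6, 1, 13, 3, 4, 0, 7, 10, 8, 2, 5, 11, 12, 9]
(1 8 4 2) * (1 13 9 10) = (1 8 4 2 13 9 10) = [0, 8, 13, 3, 2, 5, 6, 7, 4, 10, 1, 11, 12, 9]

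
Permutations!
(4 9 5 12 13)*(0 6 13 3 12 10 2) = (0 6 13 4 9 5 10 2)(3 12) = [6, 1, 0, 12, 9, 10, 13, 7, 8, 5, 2, 11, 3, 4]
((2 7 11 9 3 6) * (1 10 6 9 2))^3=(11)(3 9)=((1 10 6)(2 7 11)(3 9))^3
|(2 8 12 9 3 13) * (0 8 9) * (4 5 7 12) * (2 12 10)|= |(0 8 4 5 7 10 2 9 3 13 12)|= 11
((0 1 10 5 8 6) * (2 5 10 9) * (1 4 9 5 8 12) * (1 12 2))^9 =(12)(0 4 9 1 5 2 8 6)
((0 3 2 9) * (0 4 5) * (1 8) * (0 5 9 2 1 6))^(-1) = (0 6 8 1 3)(4 9)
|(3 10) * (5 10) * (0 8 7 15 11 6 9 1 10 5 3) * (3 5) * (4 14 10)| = 22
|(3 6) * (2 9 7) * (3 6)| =|(2 9 7)| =3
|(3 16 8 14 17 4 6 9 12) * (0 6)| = |(0 6 9 12 3 16 8 14 17 4)| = 10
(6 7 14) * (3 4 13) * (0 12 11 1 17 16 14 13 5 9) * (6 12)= [6, 17, 2, 4, 5, 9, 7, 13, 8, 0, 10, 1, 11, 3, 12, 15, 14, 16]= (0 6 7 13 3 4 5 9)(1 17 16 14 12 11)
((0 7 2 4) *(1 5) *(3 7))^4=((0 3 7 2 4)(1 5))^4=(0 4 2 7 3)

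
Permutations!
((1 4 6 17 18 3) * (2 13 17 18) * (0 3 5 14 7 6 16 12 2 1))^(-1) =(0 3)(1 17 13 2 12 16 4)(5 18 6 7 14)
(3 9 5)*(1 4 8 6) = (1 4 8 6)(3 9 5) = [0, 4, 2, 9, 8, 3, 1, 7, 6, 5]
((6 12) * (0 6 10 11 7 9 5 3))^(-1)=((0 6 12 10 11 7 9 5 3))^(-1)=(0 3 5 9 7 11 10 12 6)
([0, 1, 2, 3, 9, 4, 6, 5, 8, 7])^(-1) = (4 5 7 9)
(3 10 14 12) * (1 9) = [0, 9, 2, 10, 4, 5, 6, 7, 8, 1, 14, 11, 3, 13, 12] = (1 9)(3 10 14 12)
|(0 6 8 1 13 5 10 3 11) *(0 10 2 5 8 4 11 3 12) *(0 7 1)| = 10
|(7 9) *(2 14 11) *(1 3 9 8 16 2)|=9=|(1 3 9 7 8 16 2 14 11)|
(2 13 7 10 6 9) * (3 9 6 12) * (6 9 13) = [0, 1, 6, 13, 4, 5, 9, 10, 8, 2, 12, 11, 3, 7] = (2 6 9)(3 13 7 10 12)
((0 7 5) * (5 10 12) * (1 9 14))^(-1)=(0 5 12 10 7)(1 14 9)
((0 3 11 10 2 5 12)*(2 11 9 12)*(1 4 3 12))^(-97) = (0 12)(1 9 3 4)(2 5)(10 11)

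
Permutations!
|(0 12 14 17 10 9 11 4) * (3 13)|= 8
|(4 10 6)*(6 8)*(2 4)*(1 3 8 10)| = |(10)(1 3 8 6 2 4)| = 6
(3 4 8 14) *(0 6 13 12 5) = [6, 1, 2, 4, 8, 0, 13, 7, 14, 9, 10, 11, 5, 12, 3] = (0 6 13 12 5)(3 4 8 14)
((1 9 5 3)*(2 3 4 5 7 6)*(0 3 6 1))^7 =(0 3)(1 9 7)(2 6)(4 5)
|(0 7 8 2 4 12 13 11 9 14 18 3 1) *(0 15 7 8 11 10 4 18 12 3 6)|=55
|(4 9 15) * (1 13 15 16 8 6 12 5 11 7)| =|(1 13 15 4 9 16 8 6 12 5 11 7)| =12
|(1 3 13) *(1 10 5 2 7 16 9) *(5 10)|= |(1 3 13 5 2 7 16 9)|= 8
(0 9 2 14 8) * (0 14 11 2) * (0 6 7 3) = (0 9 6 7 3)(2 11)(8 14) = [9, 1, 11, 0, 4, 5, 7, 3, 14, 6, 10, 2, 12, 13, 8]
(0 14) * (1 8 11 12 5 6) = (0 14)(1 8 11 12 5 6) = [14, 8, 2, 3, 4, 6, 1, 7, 11, 9, 10, 12, 5, 13, 0]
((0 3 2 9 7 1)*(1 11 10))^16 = (11)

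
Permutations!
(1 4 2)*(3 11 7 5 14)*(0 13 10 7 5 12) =(0 13 10 7 12)(1 4 2)(3 11 5 14) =[13, 4, 1, 11, 2, 14, 6, 12, 8, 9, 7, 5, 0, 10, 3]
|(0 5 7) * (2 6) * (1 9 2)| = 12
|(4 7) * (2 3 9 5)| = |(2 3 9 5)(4 7)| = 4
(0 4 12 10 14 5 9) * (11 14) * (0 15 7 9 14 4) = (4 12 10 11)(5 14)(7 9 15) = [0, 1, 2, 3, 12, 14, 6, 9, 8, 15, 11, 4, 10, 13, 5, 7]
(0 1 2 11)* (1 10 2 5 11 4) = (0 10 2 4 1 5 11) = [10, 5, 4, 3, 1, 11, 6, 7, 8, 9, 2, 0]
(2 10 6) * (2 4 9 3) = (2 10 6 4 9 3) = [0, 1, 10, 2, 9, 5, 4, 7, 8, 3, 6]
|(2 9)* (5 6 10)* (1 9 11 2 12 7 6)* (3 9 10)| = |(1 10 5)(2 11)(3 9 12 7 6)| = 30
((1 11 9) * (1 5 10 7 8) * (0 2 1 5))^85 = ((0 2 1 11 9)(5 10 7 8))^85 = (11)(5 10 7 8)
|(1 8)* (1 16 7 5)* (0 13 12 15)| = 20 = |(0 13 12 15)(1 8 16 7 5)|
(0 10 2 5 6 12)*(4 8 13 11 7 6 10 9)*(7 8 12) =[9, 1, 5, 3, 12, 10, 7, 6, 13, 4, 2, 8, 0, 11] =(0 9 4 12)(2 5 10)(6 7)(8 13 11)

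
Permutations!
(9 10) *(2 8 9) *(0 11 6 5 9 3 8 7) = (0 11 6 5 9 10 2 7)(3 8) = [11, 1, 7, 8, 4, 9, 5, 0, 3, 10, 2, 6]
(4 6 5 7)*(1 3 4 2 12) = [0, 3, 12, 4, 6, 7, 5, 2, 8, 9, 10, 11, 1] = (1 3 4 6 5 7 2 12)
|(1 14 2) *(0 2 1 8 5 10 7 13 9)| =|(0 2 8 5 10 7 13 9)(1 14)| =8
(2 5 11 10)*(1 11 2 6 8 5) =(1 11 10 6 8 5 2) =[0, 11, 1, 3, 4, 2, 8, 7, 5, 9, 6, 10]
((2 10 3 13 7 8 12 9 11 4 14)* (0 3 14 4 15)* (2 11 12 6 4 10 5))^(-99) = ((0 3 13 7 8 6 4 10 14 11 15)(2 5)(9 12))^(-99) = (15)(2 5)(9 12)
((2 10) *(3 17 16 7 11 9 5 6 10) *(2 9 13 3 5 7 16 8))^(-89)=((2 5 6 10 9 7 11 13 3 17 8))^(-89)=(2 8 17 3 13 11 7 9 10 6 5)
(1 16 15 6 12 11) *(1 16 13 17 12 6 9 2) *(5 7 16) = [0, 13, 1, 3, 4, 7, 6, 16, 8, 2, 10, 5, 11, 17, 14, 9, 15, 12] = (1 13 17 12 11 5 7 16 15 9 2)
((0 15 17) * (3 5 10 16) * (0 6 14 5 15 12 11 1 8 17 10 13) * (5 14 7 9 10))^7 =((0 12 11 1 8 17 6 7 9 10 16 3 15 5 13))^7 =(0 7 13 6 5 17 15 8 3 1 16 11 10 12 9)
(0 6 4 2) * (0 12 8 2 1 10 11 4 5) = [6, 10, 12, 3, 1, 0, 5, 7, 2, 9, 11, 4, 8] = (0 6 5)(1 10 11 4)(2 12 8)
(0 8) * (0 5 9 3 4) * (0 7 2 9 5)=[8, 1, 9, 4, 7, 5, 6, 2, 0, 3]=(0 8)(2 9 3 4 7)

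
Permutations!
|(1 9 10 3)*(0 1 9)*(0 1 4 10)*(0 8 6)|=7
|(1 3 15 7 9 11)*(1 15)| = |(1 3)(7 9 11 15)| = 4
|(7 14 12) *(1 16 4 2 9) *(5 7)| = |(1 16 4 2 9)(5 7 14 12)| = 20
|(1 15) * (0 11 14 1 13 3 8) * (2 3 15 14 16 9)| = 14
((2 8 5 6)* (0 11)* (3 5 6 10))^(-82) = (11)(2 6 8)(3 10 5) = ((0 11)(2 8 6)(3 5 10))^(-82)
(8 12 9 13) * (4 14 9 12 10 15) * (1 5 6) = (1 5 6)(4 14 9 13 8 10 15) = [0, 5, 2, 3, 14, 6, 1, 7, 10, 13, 15, 11, 12, 8, 9, 4]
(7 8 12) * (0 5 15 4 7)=(0 5 15 4 7 8 12)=[5, 1, 2, 3, 7, 15, 6, 8, 12, 9, 10, 11, 0, 13, 14, 4]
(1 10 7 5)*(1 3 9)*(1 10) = (3 9 10 7 5) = [0, 1, 2, 9, 4, 3, 6, 5, 8, 10, 7]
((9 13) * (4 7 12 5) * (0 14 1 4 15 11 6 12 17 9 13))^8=((0 14 1 4 7 17 9)(5 15 11 6 12))^8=(0 14 1 4 7 17 9)(5 6 15 12 11)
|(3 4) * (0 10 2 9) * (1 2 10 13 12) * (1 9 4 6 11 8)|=28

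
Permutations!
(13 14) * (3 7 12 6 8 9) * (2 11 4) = [0, 1, 11, 7, 2, 5, 8, 12, 9, 3, 10, 4, 6, 14, 13] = (2 11 4)(3 7 12 6 8 9)(13 14)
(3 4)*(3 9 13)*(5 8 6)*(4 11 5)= (3 11 5 8 6 4 9 13)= [0, 1, 2, 11, 9, 8, 4, 7, 6, 13, 10, 5, 12, 3]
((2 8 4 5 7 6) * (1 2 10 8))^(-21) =(1 2)(4 6)(5 10)(7 8)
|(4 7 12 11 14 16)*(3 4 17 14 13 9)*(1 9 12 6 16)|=9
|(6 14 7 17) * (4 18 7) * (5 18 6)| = 12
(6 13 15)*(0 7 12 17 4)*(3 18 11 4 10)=(0 7 12 17 10 3 18 11 4)(6 13 15)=[7, 1, 2, 18, 0, 5, 13, 12, 8, 9, 3, 4, 17, 15, 14, 6, 16, 10, 11]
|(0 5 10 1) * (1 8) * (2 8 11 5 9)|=15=|(0 9 2 8 1)(5 10 11)|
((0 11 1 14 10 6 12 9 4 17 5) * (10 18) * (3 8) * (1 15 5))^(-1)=((0 11 15 5)(1 14 18 10 6 12 9 4 17)(3 8))^(-1)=(0 5 15 11)(1 17 4 9 12 6 10 18 14)(3 8)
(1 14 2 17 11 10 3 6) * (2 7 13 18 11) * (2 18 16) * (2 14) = (1 2 17 18 11 10 3 6)(7 13 16 14) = [0, 2, 17, 6, 4, 5, 1, 13, 8, 9, 3, 10, 12, 16, 7, 15, 14, 18, 11]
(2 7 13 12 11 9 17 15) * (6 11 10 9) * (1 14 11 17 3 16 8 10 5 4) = (1 14 11 6 17 15 2 7 13 12 5 4)(3 16 8 10 9) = [0, 14, 7, 16, 1, 4, 17, 13, 10, 3, 9, 6, 5, 12, 11, 2, 8, 15]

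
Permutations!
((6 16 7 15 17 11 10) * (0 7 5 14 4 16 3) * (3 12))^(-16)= ((0 7 15 17 11 10 6 12 3)(4 16 5 14))^(-16)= (0 15 11 6 3 7 17 10 12)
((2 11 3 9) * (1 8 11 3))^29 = ((1 8 11)(2 3 9))^29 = (1 11 8)(2 9 3)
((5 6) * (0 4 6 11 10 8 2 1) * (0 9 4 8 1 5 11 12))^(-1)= (0 12 5 2 8)(1 10 11 6 4 9)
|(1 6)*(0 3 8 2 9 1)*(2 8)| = 6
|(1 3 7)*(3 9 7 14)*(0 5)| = |(0 5)(1 9 7)(3 14)| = 6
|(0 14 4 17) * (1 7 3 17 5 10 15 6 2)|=|(0 14 4 5 10 15 6 2 1 7 3 17)|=12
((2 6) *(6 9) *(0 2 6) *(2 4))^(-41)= (0 9 2 4)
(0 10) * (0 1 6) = (0 10 1 6) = [10, 6, 2, 3, 4, 5, 0, 7, 8, 9, 1]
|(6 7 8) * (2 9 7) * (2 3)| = 6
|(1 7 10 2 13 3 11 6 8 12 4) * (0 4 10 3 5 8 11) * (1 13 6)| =|(0 4 13 5 8 12 10 2 6 11 1 7 3)| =13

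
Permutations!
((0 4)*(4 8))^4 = ((0 8 4))^4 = (0 8 4)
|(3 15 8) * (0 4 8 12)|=6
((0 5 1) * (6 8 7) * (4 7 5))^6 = ((0 4 7 6 8 5 1))^6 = (0 1 5 8 6 7 4)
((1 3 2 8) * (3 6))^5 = (8)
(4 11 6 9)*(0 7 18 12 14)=(0 7 18 12 14)(4 11 6 9)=[7, 1, 2, 3, 11, 5, 9, 18, 8, 4, 10, 6, 14, 13, 0, 15, 16, 17, 12]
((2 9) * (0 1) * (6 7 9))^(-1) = ((0 1)(2 6 7 9))^(-1) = (0 1)(2 9 7 6)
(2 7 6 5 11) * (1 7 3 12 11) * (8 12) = (1 7 6 5)(2 3 8 12 11) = [0, 7, 3, 8, 4, 1, 5, 6, 12, 9, 10, 2, 11]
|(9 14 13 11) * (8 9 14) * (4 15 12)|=6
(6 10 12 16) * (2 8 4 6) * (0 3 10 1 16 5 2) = (0 3 10 12 5 2 8 4 6 1 16) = [3, 16, 8, 10, 6, 2, 1, 7, 4, 9, 12, 11, 5, 13, 14, 15, 0]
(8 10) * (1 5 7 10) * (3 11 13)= (1 5 7 10 8)(3 11 13)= [0, 5, 2, 11, 4, 7, 6, 10, 1, 9, 8, 13, 12, 3]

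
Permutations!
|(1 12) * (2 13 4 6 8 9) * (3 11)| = 6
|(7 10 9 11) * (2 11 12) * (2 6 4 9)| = 4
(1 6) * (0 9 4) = (0 9 4)(1 6) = [9, 6, 2, 3, 0, 5, 1, 7, 8, 4]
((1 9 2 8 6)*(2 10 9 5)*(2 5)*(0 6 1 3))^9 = ((0 6 3)(1 2 8)(9 10))^9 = (9 10)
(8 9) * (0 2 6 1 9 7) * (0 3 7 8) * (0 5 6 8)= (0 2 8)(1 9 5 6)(3 7)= [2, 9, 8, 7, 4, 6, 1, 3, 0, 5]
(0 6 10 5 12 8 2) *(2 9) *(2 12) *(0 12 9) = (0 6 10 5 2 12 8) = [6, 1, 12, 3, 4, 2, 10, 7, 0, 9, 5, 11, 8]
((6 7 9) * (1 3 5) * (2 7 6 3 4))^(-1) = ((1 4 2 7 9 3 5))^(-1) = (1 5 3 9 7 2 4)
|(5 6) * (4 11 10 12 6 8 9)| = 8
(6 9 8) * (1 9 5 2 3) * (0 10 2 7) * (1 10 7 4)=(0 7)(1 9 8 6 5 4)(2 3 10)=[7, 9, 3, 10, 1, 4, 5, 0, 6, 8, 2]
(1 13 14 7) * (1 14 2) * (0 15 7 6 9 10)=(0 15 7 14 6 9 10)(1 13 2)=[15, 13, 1, 3, 4, 5, 9, 14, 8, 10, 0, 11, 12, 2, 6, 7]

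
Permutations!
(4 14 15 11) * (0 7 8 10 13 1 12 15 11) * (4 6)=[7, 12, 2, 3, 14, 5, 4, 8, 10, 9, 13, 6, 15, 1, 11, 0]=(0 7 8 10 13 1 12 15)(4 14 11 6)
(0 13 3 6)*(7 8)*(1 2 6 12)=(0 13 3 12 1 2 6)(7 8)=[13, 2, 6, 12, 4, 5, 0, 8, 7, 9, 10, 11, 1, 3]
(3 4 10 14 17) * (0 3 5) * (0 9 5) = (0 3 4 10 14 17)(5 9) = [3, 1, 2, 4, 10, 9, 6, 7, 8, 5, 14, 11, 12, 13, 17, 15, 16, 0]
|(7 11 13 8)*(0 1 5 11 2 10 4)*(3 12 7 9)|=|(0 1 5 11 13 8 9 3 12 7 2 10 4)|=13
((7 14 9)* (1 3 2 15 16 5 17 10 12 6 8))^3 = ((1 3 2 15 16 5 17 10 12 6 8)(7 14 9))^3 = (1 15 17 6 3 16 10 8 2 5 12)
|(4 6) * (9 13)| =2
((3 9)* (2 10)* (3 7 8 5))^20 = (10)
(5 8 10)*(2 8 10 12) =(2 8 12)(5 10) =[0, 1, 8, 3, 4, 10, 6, 7, 12, 9, 5, 11, 2]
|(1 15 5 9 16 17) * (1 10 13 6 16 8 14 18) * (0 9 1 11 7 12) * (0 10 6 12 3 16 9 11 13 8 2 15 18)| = |(0 11 7 3 16 17 6 9 2 15 5 1 18 13 12 10 8 14)| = 18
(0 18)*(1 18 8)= (0 8 1 18)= [8, 18, 2, 3, 4, 5, 6, 7, 1, 9, 10, 11, 12, 13, 14, 15, 16, 17, 0]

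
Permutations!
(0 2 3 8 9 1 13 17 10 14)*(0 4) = (0 2 3 8 9 1 13 17 10 14 4) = [2, 13, 3, 8, 0, 5, 6, 7, 9, 1, 14, 11, 12, 17, 4, 15, 16, 10]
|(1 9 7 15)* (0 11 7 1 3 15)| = |(0 11 7)(1 9)(3 15)| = 6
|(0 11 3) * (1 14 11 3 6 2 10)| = |(0 3)(1 14 11 6 2 10)| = 6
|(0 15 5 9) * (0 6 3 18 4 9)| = |(0 15 5)(3 18 4 9 6)| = 15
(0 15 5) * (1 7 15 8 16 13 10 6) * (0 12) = (0 8 16 13 10 6 1 7 15 5 12) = [8, 7, 2, 3, 4, 12, 1, 15, 16, 9, 6, 11, 0, 10, 14, 5, 13]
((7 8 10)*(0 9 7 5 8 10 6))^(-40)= (0 7 5 6 9 10 8)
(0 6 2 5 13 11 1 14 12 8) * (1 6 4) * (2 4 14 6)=(0 14 12 8)(1 6 4)(2 5 13 11)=[14, 6, 5, 3, 1, 13, 4, 7, 0, 9, 10, 2, 8, 11, 12]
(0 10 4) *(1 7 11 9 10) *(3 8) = [1, 7, 2, 8, 0, 5, 6, 11, 3, 10, 4, 9] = (0 1 7 11 9 10 4)(3 8)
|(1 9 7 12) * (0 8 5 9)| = |(0 8 5 9 7 12 1)| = 7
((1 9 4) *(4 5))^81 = (1 9 5 4)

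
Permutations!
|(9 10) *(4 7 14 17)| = 4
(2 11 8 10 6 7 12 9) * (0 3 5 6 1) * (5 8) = (0 3 8 10 1)(2 11 5 6 7 12 9) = [3, 0, 11, 8, 4, 6, 7, 12, 10, 2, 1, 5, 9]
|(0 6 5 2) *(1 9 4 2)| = 7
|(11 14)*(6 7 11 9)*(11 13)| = |(6 7 13 11 14 9)| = 6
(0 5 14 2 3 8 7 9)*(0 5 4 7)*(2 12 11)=[4, 1, 3, 8, 7, 14, 6, 9, 0, 5, 10, 2, 11, 13, 12]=(0 4 7 9 5 14 12 11 2 3 8)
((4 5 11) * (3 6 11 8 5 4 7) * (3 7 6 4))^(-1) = ((3 4)(5 8)(6 11))^(-1) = (3 4)(5 8)(6 11)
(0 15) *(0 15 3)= (15)(0 3)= [3, 1, 2, 0, 4, 5, 6, 7, 8, 9, 10, 11, 12, 13, 14, 15]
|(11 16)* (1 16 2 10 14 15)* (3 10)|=|(1 16 11 2 3 10 14 15)|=8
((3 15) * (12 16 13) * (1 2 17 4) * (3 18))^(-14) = ((1 2 17 4)(3 15 18)(12 16 13))^(-14) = (1 17)(2 4)(3 15 18)(12 16 13)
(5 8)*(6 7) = (5 8)(6 7) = [0, 1, 2, 3, 4, 8, 7, 6, 5]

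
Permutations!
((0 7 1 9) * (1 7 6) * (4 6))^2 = ((0 4 6 1 9))^2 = (0 6 9 4 1)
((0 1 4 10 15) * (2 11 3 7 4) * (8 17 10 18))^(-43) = ((0 1 2 11 3 7 4 18 8 17 10 15))^(-43) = (0 7 10 11 8 1 4 15 3 17 2 18)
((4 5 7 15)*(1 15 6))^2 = (1 4 7)(5 6 15)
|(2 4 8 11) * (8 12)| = |(2 4 12 8 11)| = 5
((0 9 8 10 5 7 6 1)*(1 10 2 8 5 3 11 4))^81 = ((0 9 5 7 6 10 3 11 4 1)(2 8))^81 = (0 9 5 7 6 10 3 11 4 1)(2 8)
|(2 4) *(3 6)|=|(2 4)(3 6)|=2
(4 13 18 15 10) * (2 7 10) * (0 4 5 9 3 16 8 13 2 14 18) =(0 4 2 7 10 5 9 3 16 8 13)(14 18 15) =[4, 1, 7, 16, 2, 9, 6, 10, 13, 3, 5, 11, 12, 0, 18, 14, 8, 17, 15]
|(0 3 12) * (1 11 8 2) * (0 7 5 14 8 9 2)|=|(0 3 12 7 5 14 8)(1 11 9 2)|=28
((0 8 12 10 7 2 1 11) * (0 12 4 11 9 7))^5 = ((0 8 4 11 12 10)(1 9 7 2))^5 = (0 10 12 11 4 8)(1 9 7 2)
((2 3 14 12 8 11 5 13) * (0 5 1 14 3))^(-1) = ((0 5 13 2)(1 14 12 8 11))^(-1) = (0 2 13 5)(1 11 8 12 14)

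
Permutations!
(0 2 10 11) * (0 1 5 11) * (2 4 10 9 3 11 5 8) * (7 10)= (0 4 7 10)(1 8 2 9 3 11)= [4, 8, 9, 11, 7, 5, 6, 10, 2, 3, 0, 1]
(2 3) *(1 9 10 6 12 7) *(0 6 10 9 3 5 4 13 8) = (0 6 12 7 1 3 2 5 4 13 8) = [6, 3, 5, 2, 13, 4, 12, 1, 0, 9, 10, 11, 7, 8]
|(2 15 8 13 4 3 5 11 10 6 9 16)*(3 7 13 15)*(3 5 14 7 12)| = 42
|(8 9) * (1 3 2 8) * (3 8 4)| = 3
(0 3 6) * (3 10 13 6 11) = (0 10 13 6)(3 11) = [10, 1, 2, 11, 4, 5, 0, 7, 8, 9, 13, 3, 12, 6]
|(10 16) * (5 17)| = 2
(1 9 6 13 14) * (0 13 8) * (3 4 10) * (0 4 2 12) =(0 13 14 1 9 6 8 4 10 3 2 12) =[13, 9, 12, 2, 10, 5, 8, 7, 4, 6, 3, 11, 0, 14, 1]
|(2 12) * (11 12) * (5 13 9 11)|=6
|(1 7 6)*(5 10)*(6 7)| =2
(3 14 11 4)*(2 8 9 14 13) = (2 8 9 14 11 4 3 13) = [0, 1, 8, 13, 3, 5, 6, 7, 9, 14, 10, 4, 12, 2, 11]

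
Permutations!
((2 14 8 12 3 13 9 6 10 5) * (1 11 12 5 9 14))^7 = (1 5 14 3 11 2 8 13 12)(6 10 9)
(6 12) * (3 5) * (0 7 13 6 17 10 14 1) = (0 7 13 6 12 17 10 14 1)(3 5) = [7, 0, 2, 5, 4, 3, 12, 13, 8, 9, 14, 11, 17, 6, 1, 15, 16, 10]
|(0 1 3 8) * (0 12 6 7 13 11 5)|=10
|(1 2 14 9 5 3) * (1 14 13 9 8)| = |(1 2 13 9 5 3 14 8)| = 8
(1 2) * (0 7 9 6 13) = (0 7 9 6 13)(1 2) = [7, 2, 1, 3, 4, 5, 13, 9, 8, 6, 10, 11, 12, 0]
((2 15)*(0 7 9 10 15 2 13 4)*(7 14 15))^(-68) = (0 15 4 14 13)(7 9 10)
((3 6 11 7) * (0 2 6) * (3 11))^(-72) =(11)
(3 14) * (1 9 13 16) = [0, 9, 2, 14, 4, 5, 6, 7, 8, 13, 10, 11, 12, 16, 3, 15, 1] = (1 9 13 16)(3 14)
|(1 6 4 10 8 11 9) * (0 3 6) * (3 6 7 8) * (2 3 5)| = |(0 6 4 10 5 2 3 7 8 11 9 1)| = 12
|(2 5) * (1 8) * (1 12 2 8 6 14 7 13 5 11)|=|(1 6 14 7 13 5 8 12 2 11)|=10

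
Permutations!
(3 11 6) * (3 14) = [0, 1, 2, 11, 4, 5, 14, 7, 8, 9, 10, 6, 12, 13, 3] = (3 11 6 14)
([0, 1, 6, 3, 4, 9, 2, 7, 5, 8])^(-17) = (2 6)(5 9 8)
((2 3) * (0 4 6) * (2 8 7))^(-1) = ((0 4 6)(2 3 8 7))^(-1) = (0 6 4)(2 7 8 3)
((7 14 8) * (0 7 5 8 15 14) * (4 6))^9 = (0 7)(4 6)(5 8)(14 15)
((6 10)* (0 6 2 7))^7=((0 6 10 2 7))^7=(0 10 7 6 2)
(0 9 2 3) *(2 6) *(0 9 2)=(0 2 3 9 6)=[2, 1, 3, 9, 4, 5, 0, 7, 8, 6]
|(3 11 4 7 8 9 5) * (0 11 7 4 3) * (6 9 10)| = |(0 11 3 7 8 10 6 9 5)| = 9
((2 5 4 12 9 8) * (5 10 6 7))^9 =((2 10 6 7 5 4 12 9 8))^9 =(12)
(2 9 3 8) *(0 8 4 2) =(0 8)(2 9 3 4) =[8, 1, 9, 4, 2, 5, 6, 7, 0, 3]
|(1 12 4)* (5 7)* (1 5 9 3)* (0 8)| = 14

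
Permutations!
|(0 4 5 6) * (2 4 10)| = |(0 10 2 4 5 6)| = 6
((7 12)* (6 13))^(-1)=((6 13)(7 12))^(-1)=(6 13)(7 12)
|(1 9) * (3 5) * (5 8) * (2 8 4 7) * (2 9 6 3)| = 6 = |(1 6 3 4 7 9)(2 8 5)|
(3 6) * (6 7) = (3 7 6) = [0, 1, 2, 7, 4, 5, 3, 6]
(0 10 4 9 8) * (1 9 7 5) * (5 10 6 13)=(0 6 13 5 1 9 8)(4 7 10)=[6, 9, 2, 3, 7, 1, 13, 10, 0, 8, 4, 11, 12, 5]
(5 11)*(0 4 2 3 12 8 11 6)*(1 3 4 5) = (0 5 6)(1 3 12 8 11)(2 4) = [5, 3, 4, 12, 2, 6, 0, 7, 11, 9, 10, 1, 8]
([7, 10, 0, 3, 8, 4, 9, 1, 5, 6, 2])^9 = (0 2 10 1 7)(6 9)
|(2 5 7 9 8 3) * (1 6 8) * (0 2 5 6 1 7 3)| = 4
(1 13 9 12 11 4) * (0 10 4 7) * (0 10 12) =[12, 13, 2, 3, 1, 5, 6, 10, 8, 0, 4, 7, 11, 9] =(0 12 11 7 10 4 1 13 9)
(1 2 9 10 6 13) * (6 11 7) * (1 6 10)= (1 2 9)(6 13)(7 10 11)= [0, 2, 9, 3, 4, 5, 13, 10, 8, 1, 11, 7, 12, 6]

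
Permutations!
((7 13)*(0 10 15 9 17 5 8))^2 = (0 15 17 8 10 9 5)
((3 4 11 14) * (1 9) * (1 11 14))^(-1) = ((1 9 11)(3 4 14))^(-1) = (1 11 9)(3 14 4)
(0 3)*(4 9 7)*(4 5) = (0 3)(4 9 7 5) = [3, 1, 2, 0, 9, 4, 6, 5, 8, 7]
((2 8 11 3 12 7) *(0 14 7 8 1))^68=((0 14 7 2 1)(3 12 8 11))^68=(0 2 14 1 7)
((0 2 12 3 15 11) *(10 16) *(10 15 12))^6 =(16)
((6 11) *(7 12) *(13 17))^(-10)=(17)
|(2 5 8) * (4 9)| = 6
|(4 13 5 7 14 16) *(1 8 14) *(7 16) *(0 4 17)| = 12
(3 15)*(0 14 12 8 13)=(0 14 12 8 13)(3 15)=[14, 1, 2, 15, 4, 5, 6, 7, 13, 9, 10, 11, 8, 0, 12, 3]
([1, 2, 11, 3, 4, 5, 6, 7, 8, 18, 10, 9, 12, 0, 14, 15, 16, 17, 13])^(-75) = [2, 11, 9, 3, 4, 5, 6, 7, 8, 13, 10, 18, 12, 1, 14, 15, 16, 17, 0]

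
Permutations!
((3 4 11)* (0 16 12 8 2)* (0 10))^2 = (0 12 2)(3 11 4)(8 10 16) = ((0 16 12 8 2 10)(3 4 11))^2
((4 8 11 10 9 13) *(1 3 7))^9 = (4 10)(8 9)(11 13)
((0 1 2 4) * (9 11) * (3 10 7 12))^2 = ((0 1 2 4)(3 10 7 12)(9 11))^2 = (0 2)(1 4)(3 7)(10 12)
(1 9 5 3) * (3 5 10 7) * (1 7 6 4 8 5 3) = (1 9 10 6 4 8 5 3 7) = [0, 9, 2, 7, 8, 3, 4, 1, 5, 10, 6]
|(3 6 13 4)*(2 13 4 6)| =5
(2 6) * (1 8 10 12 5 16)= (1 8 10 12 5 16)(2 6)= [0, 8, 6, 3, 4, 16, 2, 7, 10, 9, 12, 11, 5, 13, 14, 15, 1]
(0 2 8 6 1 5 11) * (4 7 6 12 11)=(0 2 8 12 11)(1 5 4 7 6)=[2, 5, 8, 3, 7, 4, 1, 6, 12, 9, 10, 0, 11]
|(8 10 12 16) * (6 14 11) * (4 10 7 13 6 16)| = |(4 10 12)(6 14 11 16 8 7 13)| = 21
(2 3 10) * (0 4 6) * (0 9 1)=(0 4 6 9 1)(2 3 10)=[4, 0, 3, 10, 6, 5, 9, 7, 8, 1, 2]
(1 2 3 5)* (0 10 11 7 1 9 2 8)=(0 10 11 7 1 8)(2 3 5 9)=[10, 8, 3, 5, 4, 9, 6, 1, 0, 2, 11, 7]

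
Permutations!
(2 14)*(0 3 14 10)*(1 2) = (0 3 14 1 2 10) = [3, 2, 10, 14, 4, 5, 6, 7, 8, 9, 0, 11, 12, 13, 1]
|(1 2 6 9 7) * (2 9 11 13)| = |(1 9 7)(2 6 11 13)| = 12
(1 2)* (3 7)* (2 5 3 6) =(1 5 3 7 6 2) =[0, 5, 1, 7, 4, 3, 2, 6]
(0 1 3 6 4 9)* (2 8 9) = (0 1 3 6 4 2 8 9) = [1, 3, 8, 6, 2, 5, 4, 7, 9, 0]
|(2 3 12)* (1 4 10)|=|(1 4 10)(2 3 12)|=3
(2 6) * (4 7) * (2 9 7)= (2 6 9 7 4)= [0, 1, 6, 3, 2, 5, 9, 4, 8, 7]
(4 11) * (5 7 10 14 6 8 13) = (4 11)(5 7 10 14 6 8 13) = [0, 1, 2, 3, 11, 7, 8, 10, 13, 9, 14, 4, 12, 5, 6]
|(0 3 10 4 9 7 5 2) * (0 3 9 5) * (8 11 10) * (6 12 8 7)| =12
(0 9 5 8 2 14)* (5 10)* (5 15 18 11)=(0 9 10 15 18 11 5 8 2 14)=[9, 1, 14, 3, 4, 8, 6, 7, 2, 10, 15, 5, 12, 13, 0, 18, 16, 17, 11]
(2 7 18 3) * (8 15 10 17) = (2 7 18 3)(8 15 10 17) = [0, 1, 7, 2, 4, 5, 6, 18, 15, 9, 17, 11, 12, 13, 14, 10, 16, 8, 3]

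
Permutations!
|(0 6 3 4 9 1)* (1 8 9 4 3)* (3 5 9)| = 12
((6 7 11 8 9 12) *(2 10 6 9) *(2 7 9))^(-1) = (2 12 9 6 10)(7 8 11)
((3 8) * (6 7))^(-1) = (3 8)(6 7)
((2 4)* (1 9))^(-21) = ((1 9)(2 4))^(-21) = (1 9)(2 4)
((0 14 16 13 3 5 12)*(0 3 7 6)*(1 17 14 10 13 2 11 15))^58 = (0 7 10 6 13)(1 14 2 15 17 16 11)(3 5 12)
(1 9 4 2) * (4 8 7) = (1 9 8 7 4 2) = [0, 9, 1, 3, 2, 5, 6, 4, 7, 8]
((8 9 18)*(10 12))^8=(8 18 9)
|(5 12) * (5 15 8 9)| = |(5 12 15 8 9)| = 5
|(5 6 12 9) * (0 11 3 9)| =7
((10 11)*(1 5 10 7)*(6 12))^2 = ((1 5 10 11 7)(6 12))^2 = (12)(1 10 7 5 11)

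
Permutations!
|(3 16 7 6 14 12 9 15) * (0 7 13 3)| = 21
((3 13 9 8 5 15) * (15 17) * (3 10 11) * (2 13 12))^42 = ((2 13 9 8 5 17 15 10 11 3 12))^42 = (2 3 10 17 8 13 12 11 15 5 9)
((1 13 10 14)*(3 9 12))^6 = ((1 13 10 14)(3 9 12))^6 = (1 10)(13 14)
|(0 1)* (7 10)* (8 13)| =|(0 1)(7 10)(8 13)| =2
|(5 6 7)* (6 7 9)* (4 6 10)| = |(4 6 9 10)(5 7)| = 4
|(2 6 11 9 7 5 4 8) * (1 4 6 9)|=9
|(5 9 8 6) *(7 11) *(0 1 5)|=6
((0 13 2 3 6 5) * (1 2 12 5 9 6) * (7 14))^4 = (14)(1 2 3)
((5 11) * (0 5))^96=(11)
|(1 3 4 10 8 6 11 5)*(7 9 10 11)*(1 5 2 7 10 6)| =10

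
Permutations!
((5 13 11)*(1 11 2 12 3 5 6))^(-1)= (1 6 11)(2 13 5 3 12)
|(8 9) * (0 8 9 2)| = 3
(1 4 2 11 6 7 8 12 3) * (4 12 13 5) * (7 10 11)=(1 12 3)(2 7 8 13 5 4)(6 10 11)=[0, 12, 7, 1, 2, 4, 10, 8, 13, 9, 11, 6, 3, 5]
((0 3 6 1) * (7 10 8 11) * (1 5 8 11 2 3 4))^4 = ((0 4 1)(2 3 6 5 8)(7 10 11))^4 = (0 4 1)(2 8 5 6 3)(7 10 11)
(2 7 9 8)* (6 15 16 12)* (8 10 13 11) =(2 7 9 10 13 11 8)(6 15 16 12) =[0, 1, 7, 3, 4, 5, 15, 9, 2, 10, 13, 8, 6, 11, 14, 16, 12]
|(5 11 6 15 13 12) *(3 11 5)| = |(3 11 6 15 13 12)| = 6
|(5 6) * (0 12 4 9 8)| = |(0 12 4 9 8)(5 6)| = 10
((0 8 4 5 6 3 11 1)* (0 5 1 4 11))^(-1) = ((0 8 11 4 1 5 6 3))^(-1) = (0 3 6 5 1 4 11 8)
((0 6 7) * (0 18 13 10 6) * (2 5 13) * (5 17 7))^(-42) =(2 7)(5 10)(6 13)(17 18)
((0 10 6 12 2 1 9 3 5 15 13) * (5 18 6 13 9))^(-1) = ((0 10 13)(1 5 15 9 3 18 6 12 2))^(-1) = (0 13 10)(1 2 12 6 18 3 9 15 5)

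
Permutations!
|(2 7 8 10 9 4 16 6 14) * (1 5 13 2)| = |(1 5 13 2 7 8 10 9 4 16 6 14)| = 12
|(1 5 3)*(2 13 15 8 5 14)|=|(1 14 2 13 15 8 5 3)|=8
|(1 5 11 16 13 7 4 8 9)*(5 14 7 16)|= 6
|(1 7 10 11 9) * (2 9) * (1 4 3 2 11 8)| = 4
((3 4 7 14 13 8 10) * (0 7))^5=((0 7 14 13 8 10 3 4))^5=(0 10 14 4 8 7 3 13)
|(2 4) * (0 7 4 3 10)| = 6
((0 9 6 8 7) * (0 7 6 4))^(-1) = (0 4 9)(6 8)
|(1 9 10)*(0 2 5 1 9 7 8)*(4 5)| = 14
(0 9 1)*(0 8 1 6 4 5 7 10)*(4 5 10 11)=(0 9 6 5 7 11 4 10)(1 8)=[9, 8, 2, 3, 10, 7, 5, 11, 1, 6, 0, 4]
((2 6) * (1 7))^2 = (7)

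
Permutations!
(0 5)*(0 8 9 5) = (5 8 9) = [0, 1, 2, 3, 4, 8, 6, 7, 9, 5]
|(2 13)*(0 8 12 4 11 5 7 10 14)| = |(0 8 12 4 11 5 7 10 14)(2 13)| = 18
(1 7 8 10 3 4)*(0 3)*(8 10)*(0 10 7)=(10)(0 3 4 1)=[3, 0, 2, 4, 1, 5, 6, 7, 8, 9, 10]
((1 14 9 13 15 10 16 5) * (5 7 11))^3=((1 14 9 13 15 10 16 7 11 5))^3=(1 13 16 5 9 10 11 14 15 7)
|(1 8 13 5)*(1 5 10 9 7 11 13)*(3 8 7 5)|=|(1 7 11 13 10 9 5 3 8)|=9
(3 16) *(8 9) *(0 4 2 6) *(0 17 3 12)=(0 4 2 6 17 3 16 12)(8 9)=[4, 1, 6, 16, 2, 5, 17, 7, 9, 8, 10, 11, 0, 13, 14, 15, 12, 3]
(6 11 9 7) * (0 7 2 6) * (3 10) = (0 7)(2 6 11 9)(3 10) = [7, 1, 6, 10, 4, 5, 11, 0, 8, 2, 3, 9]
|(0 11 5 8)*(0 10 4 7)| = 7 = |(0 11 5 8 10 4 7)|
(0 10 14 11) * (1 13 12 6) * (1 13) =(0 10 14 11)(6 13 12) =[10, 1, 2, 3, 4, 5, 13, 7, 8, 9, 14, 0, 6, 12, 11]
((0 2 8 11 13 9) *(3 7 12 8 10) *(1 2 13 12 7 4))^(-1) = ((0 13 9)(1 2 10 3 4)(8 11 12))^(-1) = (0 9 13)(1 4 3 10 2)(8 12 11)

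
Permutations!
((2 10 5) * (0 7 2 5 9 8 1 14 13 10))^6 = ((0 7 2)(1 14 13 10 9 8))^6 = (14)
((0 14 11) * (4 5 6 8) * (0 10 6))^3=((0 14 11 10 6 8 4 5))^3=(0 10 4 14 6 5 11 8)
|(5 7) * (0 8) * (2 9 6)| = |(0 8)(2 9 6)(5 7)| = 6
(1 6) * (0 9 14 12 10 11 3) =(0 9 14 12 10 11 3)(1 6) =[9, 6, 2, 0, 4, 5, 1, 7, 8, 14, 11, 3, 10, 13, 12]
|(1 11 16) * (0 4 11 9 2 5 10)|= |(0 4 11 16 1 9 2 5 10)|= 9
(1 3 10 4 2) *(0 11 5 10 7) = [11, 3, 1, 7, 2, 10, 6, 0, 8, 9, 4, 5] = (0 11 5 10 4 2 1 3 7)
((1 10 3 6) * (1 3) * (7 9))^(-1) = (1 10)(3 6)(7 9)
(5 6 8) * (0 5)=(0 5 6 8)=[5, 1, 2, 3, 4, 6, 8, 7, 0]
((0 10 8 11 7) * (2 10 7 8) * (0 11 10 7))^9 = ((2 7 11 8 10))^9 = (2 10 8 11 7)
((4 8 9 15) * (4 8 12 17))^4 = (4 12 17)(8 9 15)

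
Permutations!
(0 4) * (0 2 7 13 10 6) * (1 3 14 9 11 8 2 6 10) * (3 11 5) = (0 4 6)(1 11 8 2 7 13)(3 14 9 5) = [4, 11, 7, 14, 6, 3, 0, 13, 2, 5, 10, 8, 12, 1, 9]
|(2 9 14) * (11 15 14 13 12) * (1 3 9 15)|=|(1 3 9 13 12 11)(2 15 14)|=6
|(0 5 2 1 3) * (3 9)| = 6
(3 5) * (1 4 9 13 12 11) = (1 4 9 13 12 11)(3 5) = [0, 4, 2, 5, 9, 3, 6, 7, 8, 13, 10, 1, 11, 12]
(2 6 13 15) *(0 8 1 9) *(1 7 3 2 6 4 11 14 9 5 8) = (0 1 5 8 7 3 2 4 11 14 9)(6 13 15) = [1, 5, 4, 2, 11, 8, 13, 3, 7, 0, 10, 14, 12, 15, 9, 6]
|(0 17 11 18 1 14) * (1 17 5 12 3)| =|(0 5 12 3 1 14)(11 18 17)| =6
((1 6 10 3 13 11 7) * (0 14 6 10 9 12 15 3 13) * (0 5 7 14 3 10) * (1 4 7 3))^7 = (0 1)(3 5)(4 7)(6 14 11 13 10 15 12 9)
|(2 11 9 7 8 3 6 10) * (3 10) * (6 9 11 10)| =|(11)(2 10)(3 9 7 8 6)| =10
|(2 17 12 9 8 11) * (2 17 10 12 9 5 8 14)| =9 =|(2 10 12 5 8 11 17 9 14)|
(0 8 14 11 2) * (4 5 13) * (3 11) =(0 8 14 3 11 2)(4 5 13) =[8, 1, 0, 11, 5, 13, 6, 7, 14, 9, 10, 2, 12, 4, 3]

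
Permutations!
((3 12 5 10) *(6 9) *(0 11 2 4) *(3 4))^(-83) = (0 5 2 4 12 11 10 3)(6 9)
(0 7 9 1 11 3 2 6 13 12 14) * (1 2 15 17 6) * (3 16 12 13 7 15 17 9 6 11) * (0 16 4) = [15, 3, 1, 17, 0, 5, 7, 6, 8, 2, 10, 4, 14, 13, 16, 9, 12, 11] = (0 15 9 2 1 3 17 11 4)(6 7)(12 14 16)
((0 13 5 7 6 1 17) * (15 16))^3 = (0 7 17 5 1 13 6)(15 16) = ((0 13 5 7 6 1 17)(15 16))^3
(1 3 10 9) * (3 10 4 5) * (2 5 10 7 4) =(1 7 4 10 9)(2 5 3) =[0, 7, 5, 2, 10, 3, 6, 4, 8, 1, 9]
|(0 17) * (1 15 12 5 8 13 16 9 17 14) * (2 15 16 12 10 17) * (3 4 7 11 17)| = 52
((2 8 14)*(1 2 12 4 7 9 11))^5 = (1 4 2 7 8 9 14 11 12)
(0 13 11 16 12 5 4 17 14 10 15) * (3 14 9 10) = (0 13 11 16 12 5 4 17 9 10 15)(3 14) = [13, 1, 2, 14, 17, 4, 6, 7, 8, 10, 15, 16, 5, 11, 3, 0, 12, 9]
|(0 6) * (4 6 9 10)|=5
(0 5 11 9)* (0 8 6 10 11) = [5, 1, 2, 3, 4, 0, 10, 7, 6, 8, 11, 9] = (0 5)(6 10 11 9 8)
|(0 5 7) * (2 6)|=6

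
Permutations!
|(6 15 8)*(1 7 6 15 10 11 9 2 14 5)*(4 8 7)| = 12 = |(1 4 8 15 7 6 10 11 9 2 14 5)|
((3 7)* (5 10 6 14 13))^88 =((3 7)(5 10 6 14 13))^88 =(5 14 10 13 6)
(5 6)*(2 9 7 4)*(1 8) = (1 8)(2 9 7 4)(5 6) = [0, 8, 9, 3, 2, 6, 5, 4, 1, 7]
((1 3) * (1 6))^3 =((1 3 6))^3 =(6)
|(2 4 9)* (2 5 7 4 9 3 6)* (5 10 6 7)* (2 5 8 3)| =|(2 9 10 6 5 8 3 7 4)| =9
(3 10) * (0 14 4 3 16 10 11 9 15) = (0 14 4 3 11 9 15)(10 16) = [14, 1, 2, 11, 3, 5, 6, 7, 8, 15, 16, 9, 12, 13, 4, 0, 10]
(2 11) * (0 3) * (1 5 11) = (0 3)(1 5 11 2) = [3, 5, 1, 0, 4, 11, 6, 7, 8, 9, 10, 2]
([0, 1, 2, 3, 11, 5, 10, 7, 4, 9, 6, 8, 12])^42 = [0, 1, 2, 3, 4, 5, 6, 7, 8, 9, 10, 11, 12]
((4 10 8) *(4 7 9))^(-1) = (4 9 7 8 10)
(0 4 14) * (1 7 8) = (0 4 14)(1 7 8) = [4, 7, 2, 3, 14, 5, 6, 8, 1, 9, 10, 11, 12, 13, 0]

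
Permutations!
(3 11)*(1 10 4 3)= (1 10 4 3 11)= [0, 10, 2, 11, 3, 5, 6, 7, 8, 9, 4, 1]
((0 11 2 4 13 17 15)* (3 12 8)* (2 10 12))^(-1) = (0 15 17 13 4 2 3 8 12 10 11)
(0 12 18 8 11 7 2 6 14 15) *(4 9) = (0 12 18 8 11 7 2 6 14 15)(4 9) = [12, 1, 6, 3, 9, 5, 14, 2, 11, 4, 10, 7, 18, 13, 15, 0, 16, 17, 8]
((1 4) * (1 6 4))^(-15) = (4 6)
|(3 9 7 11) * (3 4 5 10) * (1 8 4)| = 9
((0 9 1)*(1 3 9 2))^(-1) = (0 1 2)(3 9)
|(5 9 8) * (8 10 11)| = 5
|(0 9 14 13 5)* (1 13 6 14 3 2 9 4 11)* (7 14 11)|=|(0 4 7 14 6 11 1 13 5)(2 9 3)|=9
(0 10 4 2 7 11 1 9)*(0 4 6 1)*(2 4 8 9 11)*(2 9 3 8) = (0 10 6 1 11)(2 7 9)(3 8) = [10, 11, 7, 8, 4, 5, 1, 9, 3, 2, 6, 0]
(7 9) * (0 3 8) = [3, 1, 2, 8, 4, 5, 6, 9, 0, 7] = (0 3 8)(7 9)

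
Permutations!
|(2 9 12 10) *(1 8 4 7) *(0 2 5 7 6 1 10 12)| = |(12)(0 2 9)(1 8 4 6)(5 7 10)| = 12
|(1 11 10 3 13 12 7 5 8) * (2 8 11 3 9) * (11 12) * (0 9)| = 9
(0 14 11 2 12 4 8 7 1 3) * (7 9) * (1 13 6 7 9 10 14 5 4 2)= (0 5 4 8 10 14 11 1 3)(2 12)(6 7 13)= [5, 3, 12, 0, 8, 4, 7, 13, 10, 9, 14, 1, 2, 6, 11]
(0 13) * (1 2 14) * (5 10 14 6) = (0 13)(1 2 6 5 10 14) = [13, 2, 6, 3, 4, 10, 5, 7, 8, 9, 14, 11, 12, 0, 1]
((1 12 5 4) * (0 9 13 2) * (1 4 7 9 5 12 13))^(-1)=(0 2 13 1 9 7 5)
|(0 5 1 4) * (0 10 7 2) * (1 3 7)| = 15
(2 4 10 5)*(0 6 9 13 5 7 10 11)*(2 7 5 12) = (0 6 9 13 12 2 4 11)(5 7 10) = [6, 1, 4, 3, 11, 7, 9, 10, 8, 13, 5, 0, 2, 12]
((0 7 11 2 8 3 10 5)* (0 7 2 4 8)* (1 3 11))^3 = ((0 2)(1 3 10 5 7)(4 8 11))^3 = (11)(0 2)(1 5 3 7 10)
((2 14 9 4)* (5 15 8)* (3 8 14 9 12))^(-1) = ((2 9 4)(3 8 5 15 14 12))^(-1) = (2 4 9)(3 12 14 15 5 8)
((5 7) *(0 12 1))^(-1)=((0 12 1)(5 7))^(-1)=(0 1 12)(5 7)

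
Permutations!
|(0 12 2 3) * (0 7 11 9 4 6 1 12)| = |(1 12 2 3 7 11 9 4 6)| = 9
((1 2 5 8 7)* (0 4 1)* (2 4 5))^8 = ((0 5 8 7)(1 4))^8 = (8)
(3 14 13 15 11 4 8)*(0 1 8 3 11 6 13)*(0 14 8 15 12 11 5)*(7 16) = (0 1 15 6 13 12 11 4 3 8 5)(7 16) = [1, 15, 2, 8, 3, 0, 13, 16, 5, 9, 10, 4, 11, 12, 14, 6, 7]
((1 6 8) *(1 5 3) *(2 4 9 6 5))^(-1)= ((1 5 3)(2 4 9 6 8))^(-1)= (1 3 5)(2 8 6 9 4)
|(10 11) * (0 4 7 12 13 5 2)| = 14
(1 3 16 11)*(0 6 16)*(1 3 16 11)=[6, 16, 2, 0, 4, 5, 11, 7, 8, 9, 10, 3, 12, 13, 14, 15, 1]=(0 6 11 3)(1 16)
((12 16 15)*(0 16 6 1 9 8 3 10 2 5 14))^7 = (0 8 16 3 15 10 12 2 6 5 1 14 9)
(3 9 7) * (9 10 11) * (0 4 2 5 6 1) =(0 4 2 5 6 1)(3 10 11 9 7) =[4, 0, 5, 10, 2, 6, 1, 3, 8, 7, 11, 9]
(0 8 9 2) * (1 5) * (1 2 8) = (0 1 5 2)(8 9) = [1, 5, 0, 3, 4, 2, 6, 7, 9, 8]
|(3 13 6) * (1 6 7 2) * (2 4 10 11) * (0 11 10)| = 9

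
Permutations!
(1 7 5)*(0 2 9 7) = (0 2 9 7 5 1) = [2, 0, 9, 3, 4, 1, 6, 5, 8, 7]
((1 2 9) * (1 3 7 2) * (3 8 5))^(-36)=((2 9 8 5 3 7))^(-36)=(9)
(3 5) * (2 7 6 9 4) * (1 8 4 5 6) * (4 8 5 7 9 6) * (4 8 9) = (1 5 3 8 9 7)(2 4) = [0, 5, 4, 8, 2, 3, 6, 1, 9, 7]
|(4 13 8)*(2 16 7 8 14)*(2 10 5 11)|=10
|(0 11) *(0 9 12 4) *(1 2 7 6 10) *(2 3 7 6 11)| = |(0 2 6 10 1 3 7 11 9 12 4)| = 11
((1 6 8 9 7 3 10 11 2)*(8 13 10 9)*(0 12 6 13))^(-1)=(0 6 12)(1 2 11 10 13)(3 7 9)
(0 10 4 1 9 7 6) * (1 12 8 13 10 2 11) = (0 2 11 1 9 7 6)(4 12 8 13 10) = [2, 9, 11, 3, 12, 5, 0, 6, 13, 7, 4, 1, 8, 10]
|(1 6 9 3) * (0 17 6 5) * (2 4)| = 14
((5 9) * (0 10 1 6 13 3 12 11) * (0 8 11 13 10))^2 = ((1 6 10)(3 12 13)(5 9)(8 11))^2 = (1 10 6)(3 13 12)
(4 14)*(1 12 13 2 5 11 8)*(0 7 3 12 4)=[7, 4, 5, 12, 14, 11, 6, 3, 1, 9, 10, 8, 13, 2, 0]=(0 7 3 12 13 2 5 11 8 1 4 14)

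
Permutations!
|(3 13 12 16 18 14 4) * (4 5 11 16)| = 20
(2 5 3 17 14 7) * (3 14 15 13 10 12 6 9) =(2 5 14 7)(3 17 15 13 10 12 6 9) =[0, 1, 5, 17, 4, 14, 9, 2, 8, 3, 12, 11, 6, 10, 7, 13, 16, 15]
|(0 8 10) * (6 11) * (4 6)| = |(0 8 10)(4 6 11)| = 3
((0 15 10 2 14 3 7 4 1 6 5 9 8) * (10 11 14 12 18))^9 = ((0 15 11 14 3 7 4 1 6 5 9 8)(2 12 18 10))^9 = (0 5 4 14)(1 3 15 9)(2 12 18 10)(6 7 11 8)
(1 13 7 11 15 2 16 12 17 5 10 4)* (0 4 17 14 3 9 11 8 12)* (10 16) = (0 4 1 13 7 8 12 14 3 9 11 15 2 10 17 5 16) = [4, 13, 10, 9, 1, 16, 6, 8, 12, 11, 17, 15, 14, 7, 3, 2, 0, 5]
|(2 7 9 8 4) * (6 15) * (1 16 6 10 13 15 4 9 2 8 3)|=|(1 16 6 4 8 9 3)(2 7)(10 13 15)|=42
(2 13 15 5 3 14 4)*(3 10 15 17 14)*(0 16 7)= (0 16 7)(2 13 17 14 4)(5 10 15)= [16, 1, 13, 3, 2, 10, 6, 0, 8, 9, 15, 11, 12, 17, 4, 5, 7, 14]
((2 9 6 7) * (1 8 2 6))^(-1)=(1 9 2 8)(6 7)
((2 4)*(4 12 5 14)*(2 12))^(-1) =((4 12 5 14))^(-1) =(4 14 5 12)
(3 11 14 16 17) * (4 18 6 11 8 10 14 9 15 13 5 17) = [0, 1, 2, 8, 18, 17, 11, 7, 10, 15, 14, 9, 12, 5, 16, 13, 4, 3, 6] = (3 8 10 14 16 4 18 6 11 9 15 13 5 17)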